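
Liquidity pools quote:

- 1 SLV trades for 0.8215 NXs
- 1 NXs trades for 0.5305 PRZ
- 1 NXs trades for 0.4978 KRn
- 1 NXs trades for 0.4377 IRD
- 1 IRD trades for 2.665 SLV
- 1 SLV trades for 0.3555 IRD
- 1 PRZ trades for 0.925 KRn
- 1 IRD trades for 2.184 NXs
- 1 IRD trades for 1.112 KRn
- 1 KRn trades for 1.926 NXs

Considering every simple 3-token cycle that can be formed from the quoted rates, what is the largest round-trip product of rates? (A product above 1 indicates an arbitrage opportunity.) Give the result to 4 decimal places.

0.9583

NXs→IRD→SLV→NXs: 0.4377 × 2.665 × 0.8215 = 0.95826
KRn→NXs→PRZ→KRn: 1.926 × 0.5305 × 0.925 = 0.94511
KRn→NXs→IRD→KRn: 1.926 × 0.4377 × 1.112 = 0.93743
Maximum is NXs→IRD→SLV→NXs at 0.9583; no arbitrage — every cycle loses value.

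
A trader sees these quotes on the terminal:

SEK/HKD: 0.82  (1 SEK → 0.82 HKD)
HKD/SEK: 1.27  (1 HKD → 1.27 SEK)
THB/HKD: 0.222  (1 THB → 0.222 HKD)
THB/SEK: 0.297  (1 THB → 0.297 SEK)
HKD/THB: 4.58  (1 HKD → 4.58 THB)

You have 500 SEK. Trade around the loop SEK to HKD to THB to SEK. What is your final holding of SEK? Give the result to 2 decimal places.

557.71

500 SEK × 0.82 = 410 HKD
410 HKD × 4.58 = 1877.8 THB
1877.8 THB × 0.297 = 557.7066 SEK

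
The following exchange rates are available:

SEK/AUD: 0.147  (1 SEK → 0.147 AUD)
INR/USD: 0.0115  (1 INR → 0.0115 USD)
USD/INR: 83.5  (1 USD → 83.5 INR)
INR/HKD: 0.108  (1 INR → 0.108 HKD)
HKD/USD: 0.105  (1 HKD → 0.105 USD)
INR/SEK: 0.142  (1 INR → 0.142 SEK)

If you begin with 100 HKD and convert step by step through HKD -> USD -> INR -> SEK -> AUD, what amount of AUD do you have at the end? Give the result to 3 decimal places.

18.301

100 HKD × 0.105 = 10.5 USD
10.5 USD × 83.5 = 876.75 INR
876.75 INR × 0.142 = 124.4985 SEK
124.4985 SEK × 0.147 = 18.3012795 AUD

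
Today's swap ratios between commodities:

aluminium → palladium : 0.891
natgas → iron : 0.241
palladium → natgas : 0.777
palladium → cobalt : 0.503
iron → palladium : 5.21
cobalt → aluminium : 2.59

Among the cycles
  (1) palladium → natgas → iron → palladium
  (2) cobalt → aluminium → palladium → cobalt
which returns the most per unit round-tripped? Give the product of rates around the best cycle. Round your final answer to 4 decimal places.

1.1608

(1) 0.777 × 0.241 × 5.21 = 0.97561
(2) 2.59 × 0.891 × 0.503 = 1.16077
Highest is cycle (2) at 1.1608 (>1, arbitrage).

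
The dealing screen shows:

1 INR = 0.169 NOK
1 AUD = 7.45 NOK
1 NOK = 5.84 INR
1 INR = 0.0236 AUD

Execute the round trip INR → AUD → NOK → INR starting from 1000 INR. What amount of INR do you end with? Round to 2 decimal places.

1000 INR × 0.0236 = 23.6 AUD
23.6 AUD × 7.45 = 175.82 NOK
175.82 NOK × 5.84 = 1026.7888 INR

1026.79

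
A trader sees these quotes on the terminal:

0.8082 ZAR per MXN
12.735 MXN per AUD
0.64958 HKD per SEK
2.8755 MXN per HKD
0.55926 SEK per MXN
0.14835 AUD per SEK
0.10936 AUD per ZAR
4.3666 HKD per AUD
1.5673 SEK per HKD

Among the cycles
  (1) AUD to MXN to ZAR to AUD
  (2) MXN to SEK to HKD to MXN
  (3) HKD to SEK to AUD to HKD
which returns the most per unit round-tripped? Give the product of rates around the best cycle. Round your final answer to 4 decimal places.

(1) 12.735 × 0.8082 × 0.10936 = 1.12558
(2) 0.55926 × 0.64958 × 2.8755 = 1.04462
(3) 1.5673 × 0.14835 × 4.3666 = 1.01527
Highest is cycle (1) at 1.1256 (>1, arbitrage).

1.1256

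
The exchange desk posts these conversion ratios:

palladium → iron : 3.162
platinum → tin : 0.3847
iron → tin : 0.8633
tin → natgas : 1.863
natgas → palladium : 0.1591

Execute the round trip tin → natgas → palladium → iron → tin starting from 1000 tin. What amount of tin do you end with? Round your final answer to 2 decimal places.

1000 tin × 1.863 = 1863 natgas
1863 natgas × 0.1591 = 296.4033 palladium
296.4033 palladium × 3.162 = 937.2272346 iron
937.2272346 iron × 0.8633 = 809.10827163018 tin

809.11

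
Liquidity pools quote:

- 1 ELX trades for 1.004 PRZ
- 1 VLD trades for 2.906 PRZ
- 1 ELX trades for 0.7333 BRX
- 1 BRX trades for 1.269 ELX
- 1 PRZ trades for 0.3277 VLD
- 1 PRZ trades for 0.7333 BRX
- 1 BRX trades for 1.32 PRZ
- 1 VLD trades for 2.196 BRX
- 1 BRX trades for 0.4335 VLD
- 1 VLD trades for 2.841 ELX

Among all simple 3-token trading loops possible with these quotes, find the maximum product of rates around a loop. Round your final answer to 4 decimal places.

VLD→BRX→PRZ→VLD: 2.196 × 1.32 × 0.3277 = 0.94991
VLD→ELX→PRZ→VLD: 2.841 × 1.004 × 0.3277 = 0.93472
BRX→ELX→PRZ→BRX: 1.269 × 1.004 × 0.7333 = 0.93428
VLD→PRZ→BRX→VLD: 2.906 × 0.7333 × 0.4335 = 0.92378
VLD→ELX→BRX→VLD: 2.841 × 0.7333 × 0.4335 = 0.90311
Maximum is VLD→BRX→PRZ→VLD at 0.9499; no arbitrage — every cycle loses value.

0.9499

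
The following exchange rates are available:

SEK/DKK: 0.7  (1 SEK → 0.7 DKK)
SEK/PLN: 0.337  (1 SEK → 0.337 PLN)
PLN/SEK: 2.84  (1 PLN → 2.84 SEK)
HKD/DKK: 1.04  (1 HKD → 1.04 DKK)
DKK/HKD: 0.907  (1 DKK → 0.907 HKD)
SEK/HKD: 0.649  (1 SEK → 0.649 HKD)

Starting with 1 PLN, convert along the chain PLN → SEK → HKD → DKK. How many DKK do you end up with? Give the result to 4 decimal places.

1 PLN × 2.84 = 2.84 SEK
2.84 SEK × 0.649 = 1.84316 HKD
1.84316 HKD × 1.04 = 1.9168864 DKK

1.9169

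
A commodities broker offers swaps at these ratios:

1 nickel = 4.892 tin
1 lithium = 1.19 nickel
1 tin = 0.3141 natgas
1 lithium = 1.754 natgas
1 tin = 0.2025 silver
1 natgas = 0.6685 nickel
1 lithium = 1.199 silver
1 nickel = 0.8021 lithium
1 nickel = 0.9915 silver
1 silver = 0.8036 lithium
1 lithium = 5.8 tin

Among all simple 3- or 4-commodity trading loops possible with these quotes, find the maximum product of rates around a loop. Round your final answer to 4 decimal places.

1.0272

natgas→nickel→tin→natgas: 0.6685 × 4.892 × 0.3141 = 1.02720
lithium→tin→natgas→nickel→lithium: 5.8 × 0.3141 × 0.6685 × 0.8021 = 0.97685
lithium→nickel→silver→lithium: 1.19 × 0.9915 × 0.8036 = 0.94816
lithium→nickel→tin→silver→lithium: 1.19 × 4.892 × 0.2025 × 0.8036 = 0.94732
lithium→tin→silver→lithium: 5.8 × 0.2025 × 0.8036 = 0.94383
lithium→natgas→nickel→lithium: 1.754 × 0.6685 × 0.8021 = 0.94050
lithium→natgas→nickel→silver→lithium: 1.754 × 0.6685 × 0.9915 × 0.8036 = 0.93425
Maximum is natgas→nickel→tin→natgas at 1.0272; arbitrage exists.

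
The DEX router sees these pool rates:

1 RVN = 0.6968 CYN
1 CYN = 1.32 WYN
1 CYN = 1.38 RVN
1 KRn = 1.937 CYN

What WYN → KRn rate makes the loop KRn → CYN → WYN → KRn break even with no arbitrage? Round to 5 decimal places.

Known legs of the cycle: 1.937 × 1.32 = 2.55684
For no arbitrage the full-cycle product must be 1, so the missing rate is 1 / 2.55684 ≈ 0.3911078.

0.39111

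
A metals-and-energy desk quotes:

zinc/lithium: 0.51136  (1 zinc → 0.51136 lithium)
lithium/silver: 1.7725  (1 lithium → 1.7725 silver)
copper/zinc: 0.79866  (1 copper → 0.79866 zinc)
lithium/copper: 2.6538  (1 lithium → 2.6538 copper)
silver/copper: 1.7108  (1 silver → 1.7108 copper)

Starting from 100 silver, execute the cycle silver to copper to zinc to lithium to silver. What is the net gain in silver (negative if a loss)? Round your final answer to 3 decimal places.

23.844

100 silver × 1.7108 = 171.08 copper
171.08 copper × 0.79866 = 136.6347528 zinc
136.6347528 zinc × 0.51136 = 69.869547191808 lithium
69.869547191808 lithium × 1.7725 = 123.84377239747968 silver
Net change: 123.84377239747968 − 100 = 23.84377239747968 silver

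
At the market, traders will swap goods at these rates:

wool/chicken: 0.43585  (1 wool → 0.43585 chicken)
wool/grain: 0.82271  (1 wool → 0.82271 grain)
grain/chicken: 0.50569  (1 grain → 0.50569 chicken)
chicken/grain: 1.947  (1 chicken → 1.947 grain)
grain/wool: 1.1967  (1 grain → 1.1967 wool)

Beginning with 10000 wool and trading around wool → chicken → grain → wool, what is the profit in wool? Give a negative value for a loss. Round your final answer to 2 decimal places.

155.20

10000 wool × 0.43585 = 4358.5 chicken
4358.5 chicken × 1.947 = 8485.9995 grain
8485.9995 grain × 1.1967 = 10155.19560165 wool
Net change: 10155.19560165 − 10000 = 155.19560165 wool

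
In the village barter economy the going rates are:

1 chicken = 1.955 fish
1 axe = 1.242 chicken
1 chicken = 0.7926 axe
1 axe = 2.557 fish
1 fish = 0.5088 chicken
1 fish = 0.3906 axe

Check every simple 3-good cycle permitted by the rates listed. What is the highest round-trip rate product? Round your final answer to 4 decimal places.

axe→fish→chicken→axe: 2.557 × 0.5088 × 0.7926 = 1.03117
axe→chicken→fish→axe: 1.242 × 1.955 × 0.3906 = 0.94842
Maximum is axe→fish→chicken→axe at 1.0312; arbitrage exists.

1.0312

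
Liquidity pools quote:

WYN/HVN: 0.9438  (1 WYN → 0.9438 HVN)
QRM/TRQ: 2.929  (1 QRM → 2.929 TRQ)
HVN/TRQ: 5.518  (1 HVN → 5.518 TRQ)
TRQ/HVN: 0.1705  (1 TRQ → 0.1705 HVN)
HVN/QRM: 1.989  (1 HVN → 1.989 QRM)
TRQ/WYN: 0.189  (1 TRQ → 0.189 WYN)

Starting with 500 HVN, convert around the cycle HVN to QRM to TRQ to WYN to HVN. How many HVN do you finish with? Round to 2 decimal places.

500 HVN × 1.989 = 994.5 QRM
994.5 QRM × 2.929 = 2912.8905 TRQ
2912.8905 TRQ × 0.189 = 550.5363045 WYN
550.5363045 WYN × 0.9438 = 519.5961641871 HVN

519.60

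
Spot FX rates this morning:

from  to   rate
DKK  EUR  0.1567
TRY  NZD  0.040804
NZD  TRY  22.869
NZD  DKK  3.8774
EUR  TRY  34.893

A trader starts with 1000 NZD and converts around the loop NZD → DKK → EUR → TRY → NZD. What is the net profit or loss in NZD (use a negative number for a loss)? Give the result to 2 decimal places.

-134.93

1000 NZD × 3.8774 = 3877.4 DKK
3877.4 DKK × 0.1567 = 607.58858 EUR
607.58858 EUR × 34.893 = 21200.58832194 TRY
21200.58832194 TRY × 0.040804 = 865.06880588843976 NZD
Net change: 865.06880588843976 − 1000 = -134.93119411156024 NZD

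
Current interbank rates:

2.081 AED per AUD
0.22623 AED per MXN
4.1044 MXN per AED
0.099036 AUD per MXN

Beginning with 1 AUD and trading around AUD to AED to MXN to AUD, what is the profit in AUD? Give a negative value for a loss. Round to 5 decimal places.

-0.15411

1 AUD × 2.081 = 2.081 AED
2.081 AED × 4.1044 = 8.5412564 MXN
8.5412564 MXN × 0.099036 = 0.8458918688304 AUD
Net change: 0.8458918688304 − 1 = -0.1541081311696 AUD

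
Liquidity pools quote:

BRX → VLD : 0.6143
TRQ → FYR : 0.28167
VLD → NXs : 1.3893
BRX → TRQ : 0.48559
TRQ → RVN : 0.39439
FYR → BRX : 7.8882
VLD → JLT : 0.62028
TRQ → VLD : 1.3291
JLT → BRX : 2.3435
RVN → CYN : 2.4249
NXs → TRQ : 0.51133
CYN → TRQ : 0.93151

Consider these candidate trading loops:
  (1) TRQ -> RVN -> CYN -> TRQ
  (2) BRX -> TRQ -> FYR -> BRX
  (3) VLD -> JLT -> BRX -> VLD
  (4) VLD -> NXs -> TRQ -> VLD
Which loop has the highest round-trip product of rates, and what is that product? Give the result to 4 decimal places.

1.0789

(1) 0.39439 × 2.4249 × 0.93151 = 0.89086
(2) 0.48559 × 0.28167 × 7.8882 = 1.07892
(3) 0.62028 × 2.3435 × 0.6143 = 0.89296
(4) 1.3893 × 0.51133 × 1.3291 = 0.94418
Highest is cycle (2) at 1.0789 (>1, arbitrage).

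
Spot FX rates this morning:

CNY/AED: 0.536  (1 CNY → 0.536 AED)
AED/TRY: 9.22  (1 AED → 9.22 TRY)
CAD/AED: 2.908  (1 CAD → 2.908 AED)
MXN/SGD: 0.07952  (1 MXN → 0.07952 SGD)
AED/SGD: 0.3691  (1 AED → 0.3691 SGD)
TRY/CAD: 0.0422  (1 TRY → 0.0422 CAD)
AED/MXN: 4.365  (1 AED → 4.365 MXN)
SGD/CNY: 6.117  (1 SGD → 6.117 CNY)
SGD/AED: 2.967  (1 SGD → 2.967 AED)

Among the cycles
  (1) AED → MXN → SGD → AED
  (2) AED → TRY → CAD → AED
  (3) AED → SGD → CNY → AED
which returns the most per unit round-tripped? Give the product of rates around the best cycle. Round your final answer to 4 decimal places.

1.2102

(1) 4.365 × 0.07952 × 2.967 = 1.02986
(2) 9.22 × 0.0422 × 2.908 = 1.13146
(3) 0.3691 × 6.117 × 0.536 = 1.21017
Highest is cycle (3) at 1.2102 (>1, arbitrage).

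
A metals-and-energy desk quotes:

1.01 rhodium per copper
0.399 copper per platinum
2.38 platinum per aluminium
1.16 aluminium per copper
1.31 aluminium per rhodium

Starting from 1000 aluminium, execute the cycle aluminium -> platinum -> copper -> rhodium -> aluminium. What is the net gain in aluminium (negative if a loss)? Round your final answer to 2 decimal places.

1000 aluminium × 2.38 = 2380 platinum
2380 platinum × 0.399 = 949.62 copper
949.62 copper × 1.01 = 959.1162 rhodium
959.1162 rhodium × 1.31 = 1256.442222 aluminium
Net change: 1256.442222 − 1000 = 256.442222 aluminium

256.44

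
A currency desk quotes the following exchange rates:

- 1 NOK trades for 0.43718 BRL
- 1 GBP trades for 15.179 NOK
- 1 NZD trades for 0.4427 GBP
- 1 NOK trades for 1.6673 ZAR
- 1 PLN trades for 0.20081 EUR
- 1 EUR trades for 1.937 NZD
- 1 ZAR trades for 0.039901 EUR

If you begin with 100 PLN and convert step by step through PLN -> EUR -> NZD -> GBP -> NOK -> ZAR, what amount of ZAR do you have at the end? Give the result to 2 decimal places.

100 PLN × 0.20081 = 20.081 EUR
20.081 EUR × 1.937 = 38.896897 NZD
38.896897 NZD × 0.4427 = 17.2196563019 GBP
17.2196563019 GBP × 15.179 = 261.3771630065401 NOK
261.3771630065401 NOK × 1.6673 = 435.79414388080430873 ZAR

435.79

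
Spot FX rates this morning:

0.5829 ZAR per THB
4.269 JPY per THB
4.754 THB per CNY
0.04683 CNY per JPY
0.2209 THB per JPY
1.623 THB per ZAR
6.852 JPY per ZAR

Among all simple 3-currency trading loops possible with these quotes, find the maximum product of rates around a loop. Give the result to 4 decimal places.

0.9504

CNY→THB→JPY→CNY: 4.754 × 4.269 × 0.04683 = 0.95041
JPY→THB→ZAR→JPY: 0.2209 × 0.5829 × 6.852 = 0.88228
Maximum is CNY→THB→JPY→CNY at 0.9504; no arbitrage — every cycle loses value.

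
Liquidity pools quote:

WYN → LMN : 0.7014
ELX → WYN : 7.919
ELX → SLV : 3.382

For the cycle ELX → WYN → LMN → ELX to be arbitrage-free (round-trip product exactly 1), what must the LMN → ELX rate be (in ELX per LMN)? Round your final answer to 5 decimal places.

Known legs of the cycle: 7.919 × 0.7014 = 5.5543866
For no arbitrage the full-cycle product must be 1, so the missing rate is 1 / 5.5543866 ≈ 0.1800379.

0.18004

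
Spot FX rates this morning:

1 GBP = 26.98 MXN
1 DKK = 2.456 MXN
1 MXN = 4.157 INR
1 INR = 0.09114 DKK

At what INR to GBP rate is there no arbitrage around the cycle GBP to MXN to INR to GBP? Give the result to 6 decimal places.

Known legs of the cycle: 26.98 × 4.157 = 112.15586
For no arbitrage the full-cycle product must be 1, so the missing rate is 1 / 112.15586 ≈ 0.00891616.

0.008916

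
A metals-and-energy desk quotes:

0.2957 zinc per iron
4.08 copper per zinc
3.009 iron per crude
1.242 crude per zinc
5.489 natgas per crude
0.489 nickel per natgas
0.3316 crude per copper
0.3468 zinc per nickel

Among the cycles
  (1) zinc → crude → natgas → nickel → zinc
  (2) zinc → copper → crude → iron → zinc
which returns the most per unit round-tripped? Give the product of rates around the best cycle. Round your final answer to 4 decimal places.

1.2038

(1) 1.242 × 5.489 × 0.489 × 0.3468 = 1.15612
(2) 4.08 × 0.3316 × 3.009 × 0.2957 = 1.20378
Highest is cycle (2) at 1.2038 (>1, arbitrage).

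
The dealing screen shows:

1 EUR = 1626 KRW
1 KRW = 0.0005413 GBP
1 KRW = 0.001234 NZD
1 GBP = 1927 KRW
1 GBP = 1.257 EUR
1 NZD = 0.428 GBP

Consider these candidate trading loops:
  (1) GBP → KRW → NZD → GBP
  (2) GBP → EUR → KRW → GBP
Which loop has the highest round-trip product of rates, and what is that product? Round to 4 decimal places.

1.1064

(1) 1927 × 0.001234 × 0.428 = 1.01775
(2) 1.257 × 1626 × 0.0005413 = 1.10635
Highest is cycle (2) at 1.1064 (>1, arbitrage).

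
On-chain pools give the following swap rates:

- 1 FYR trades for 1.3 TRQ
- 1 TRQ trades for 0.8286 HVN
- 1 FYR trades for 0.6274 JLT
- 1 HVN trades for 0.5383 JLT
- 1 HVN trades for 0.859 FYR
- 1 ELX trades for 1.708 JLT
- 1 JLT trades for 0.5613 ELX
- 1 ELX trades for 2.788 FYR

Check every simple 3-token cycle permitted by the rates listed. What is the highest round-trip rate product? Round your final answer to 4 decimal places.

FYR→JLT→ELX→FYR: 0.6274 × 0.5613 × 2.788 = 0.98182
TRQ→HVN→FYR→TRQ: 0.8286 × 0.859 × 1.3 = 0.92530
Maximum is FYR→JLT→ELX→FYR at 0.9818; no arbitrage — every cycle loses value.

0.9818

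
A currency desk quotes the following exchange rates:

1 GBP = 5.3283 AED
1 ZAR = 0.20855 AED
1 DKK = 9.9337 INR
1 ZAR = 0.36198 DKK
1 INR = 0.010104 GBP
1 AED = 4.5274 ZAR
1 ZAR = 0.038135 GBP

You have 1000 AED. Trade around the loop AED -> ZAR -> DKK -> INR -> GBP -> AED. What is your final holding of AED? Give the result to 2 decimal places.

1000 AED × 4.5274 = 4527.4 ZAR
4527.4 ZAR × 0.36198 = 1638.828252 DKK
1638.828252 DKK × 9.9337 = 16279.6282068924 INR
16279.6282068924 INR × 0.010104 = 164.4893634024408096 GBP
164.4893634024408096 GBP × 5.3283 = 876.44867501722536579168 AED

876.45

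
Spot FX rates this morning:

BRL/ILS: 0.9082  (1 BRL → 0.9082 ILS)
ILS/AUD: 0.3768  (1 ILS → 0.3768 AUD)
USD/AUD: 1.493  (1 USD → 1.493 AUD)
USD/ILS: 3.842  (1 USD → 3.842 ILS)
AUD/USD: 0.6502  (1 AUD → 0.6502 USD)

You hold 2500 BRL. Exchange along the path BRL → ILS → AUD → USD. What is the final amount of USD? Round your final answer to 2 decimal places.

2500 BRL × 0.9082 = 2270.5 ILS
2270.5 ILS × 0.3768 = 855.5244 AUD
855.5244 AUD × 0.6502 = 556.26196488 USD

556.26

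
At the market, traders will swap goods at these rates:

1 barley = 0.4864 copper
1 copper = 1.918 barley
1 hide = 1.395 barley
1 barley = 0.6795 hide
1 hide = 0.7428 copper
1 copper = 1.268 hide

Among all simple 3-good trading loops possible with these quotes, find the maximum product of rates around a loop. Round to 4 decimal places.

0.9681

hide→copper→barley→hide: 0.7428 × 1.918 × 0.6795 = 0.96808
hide→barley→copper→hide: 1.395 × 0.4864 × 1.268 = 0.86037
Maximum is hide→copper→barley→hide at 0.9681; no arbitrage — every cycle loses value.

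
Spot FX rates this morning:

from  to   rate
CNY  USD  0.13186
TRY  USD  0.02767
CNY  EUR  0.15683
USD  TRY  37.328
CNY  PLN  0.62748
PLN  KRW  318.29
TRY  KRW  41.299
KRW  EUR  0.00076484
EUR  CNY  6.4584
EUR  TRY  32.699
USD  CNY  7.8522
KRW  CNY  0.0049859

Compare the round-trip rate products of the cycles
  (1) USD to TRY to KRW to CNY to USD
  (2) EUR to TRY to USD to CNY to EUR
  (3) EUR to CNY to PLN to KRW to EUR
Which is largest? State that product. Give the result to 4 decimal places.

(1) 37.328 × 41.299 × 0.0049859 × 0.13186 = 1.01352
(2) 32.699 × 0.02767 × 7.8522 × 0.15683 = 1.11420
(3) 6.4584 × 0.62748 × 318.29 × 0.00076484 = 0.98655
Highest is cycle (2) at 1.1142 (>1, arbitrage).

1.1142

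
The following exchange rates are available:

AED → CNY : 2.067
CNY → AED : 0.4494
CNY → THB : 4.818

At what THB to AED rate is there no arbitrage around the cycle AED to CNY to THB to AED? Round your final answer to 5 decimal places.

0.10041

Known legs of the cycle: 2.067 × 4.818 = 9.958806
For no arbitrage the full-cycle product must be 1, so the missing rate is 1 / 9.958806 ≈ 0.1004136.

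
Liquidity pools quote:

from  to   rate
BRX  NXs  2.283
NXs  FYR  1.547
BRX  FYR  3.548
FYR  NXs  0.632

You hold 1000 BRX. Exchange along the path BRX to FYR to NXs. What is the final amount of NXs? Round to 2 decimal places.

2242.34

1000 BRX × 3.548 = 3548 FYR
3548 FYR × 0.632 = 2242.336 NXs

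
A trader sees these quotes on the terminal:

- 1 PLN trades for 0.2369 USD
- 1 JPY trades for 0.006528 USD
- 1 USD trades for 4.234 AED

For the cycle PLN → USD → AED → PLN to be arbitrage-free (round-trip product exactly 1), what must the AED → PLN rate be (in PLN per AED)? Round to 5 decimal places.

Known legs of the cycle: 0.2369 × 4.234 = 1.0030346
For no arbitrage the full-cycle product must be 1, so the missing rate is 1 / 1.0030346 ≈ 0.9969746.

0.99697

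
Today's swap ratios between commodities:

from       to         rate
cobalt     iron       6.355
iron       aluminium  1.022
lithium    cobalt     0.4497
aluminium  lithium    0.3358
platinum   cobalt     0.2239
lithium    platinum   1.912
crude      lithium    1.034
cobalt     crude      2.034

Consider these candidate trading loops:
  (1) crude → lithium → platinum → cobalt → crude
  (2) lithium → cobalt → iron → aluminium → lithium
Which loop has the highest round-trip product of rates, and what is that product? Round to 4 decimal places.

(1) 1.034 × 1.912 × 0.2239 × 2.034 = 0.90035
(2) 0.4497 × 6.355 × 1.022 × 0.3358 = 0.98078
Highest is cycle (2) at 0.9808 (≤1, no arbitrage).

0.9808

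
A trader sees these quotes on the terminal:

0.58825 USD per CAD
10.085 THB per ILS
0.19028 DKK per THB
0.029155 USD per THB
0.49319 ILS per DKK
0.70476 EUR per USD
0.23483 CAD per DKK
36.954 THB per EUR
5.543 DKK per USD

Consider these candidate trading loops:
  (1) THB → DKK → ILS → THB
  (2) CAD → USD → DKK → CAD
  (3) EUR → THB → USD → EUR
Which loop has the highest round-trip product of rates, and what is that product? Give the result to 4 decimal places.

(1) 0.19028 × 0.49319 × 10.085 = 0.94642
(2) 0.58825 × 5.543 × 0.23483 = 0.76570
(3) 36.954 × 0.029155 × 0.70476 = 0.75930
Highest is cycle (1) at 0.9464 (≤1, no arbitrage).

0.9464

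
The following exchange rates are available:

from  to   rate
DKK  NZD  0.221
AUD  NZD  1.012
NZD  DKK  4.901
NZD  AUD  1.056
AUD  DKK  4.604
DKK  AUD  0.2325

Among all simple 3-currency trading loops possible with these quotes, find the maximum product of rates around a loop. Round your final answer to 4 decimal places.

NZD→DKK→AUD→NZD: 4.901 × 0.2325 × 1.012 = 1.15316
NZD→AUD→DKK→NZD: 1.056 × 4.604 × 0.221 = 1.07446
Maximum is NZD→DKK→AUD→NZD at 1.1532; arbitrage exists.

1.1532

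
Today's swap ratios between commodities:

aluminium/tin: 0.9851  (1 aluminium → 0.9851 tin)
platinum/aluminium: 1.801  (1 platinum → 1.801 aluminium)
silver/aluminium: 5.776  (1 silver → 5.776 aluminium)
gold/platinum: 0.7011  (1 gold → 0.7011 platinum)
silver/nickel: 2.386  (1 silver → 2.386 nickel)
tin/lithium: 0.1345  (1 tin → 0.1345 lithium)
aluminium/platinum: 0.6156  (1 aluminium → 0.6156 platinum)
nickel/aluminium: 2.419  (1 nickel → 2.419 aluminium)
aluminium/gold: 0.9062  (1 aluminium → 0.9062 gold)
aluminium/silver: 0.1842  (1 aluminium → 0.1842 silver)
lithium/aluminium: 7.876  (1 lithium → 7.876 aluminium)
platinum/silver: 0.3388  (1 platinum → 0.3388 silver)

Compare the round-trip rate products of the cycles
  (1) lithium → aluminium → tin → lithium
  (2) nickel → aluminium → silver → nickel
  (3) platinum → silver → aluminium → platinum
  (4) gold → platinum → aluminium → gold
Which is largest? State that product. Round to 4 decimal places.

1.2047

(1) 7.876 × 0.9851 × 0.1345 = 1.04354
(2) 2.419 × 0.1842 × 2.386 = 1.06315
(3) 0.3388 × 5.776 × 0.6156 = 1.20467
(4) 0.7011 × 1.801 × 0.9062 = 1.14424
Highest is cycle (3) at 1.2047 (>1, arbitrage).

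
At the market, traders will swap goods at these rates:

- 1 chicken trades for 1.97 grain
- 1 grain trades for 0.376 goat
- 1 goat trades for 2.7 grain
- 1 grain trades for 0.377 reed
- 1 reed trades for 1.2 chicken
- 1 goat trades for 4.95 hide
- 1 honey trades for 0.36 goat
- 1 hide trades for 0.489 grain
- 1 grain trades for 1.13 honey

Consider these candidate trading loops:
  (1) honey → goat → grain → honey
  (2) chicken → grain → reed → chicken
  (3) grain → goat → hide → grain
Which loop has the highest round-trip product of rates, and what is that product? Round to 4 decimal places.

1.0984

(1) 0.36 × 2.7 × 1.13 = 1.09836
(2) 1.97 × 0.377 × 1.2 = 0.89123
(3) 0.376 × 4.95 × 0.489 = 0.91013
Highest is cycle (1) at 1.0984 (>1, arbitrage).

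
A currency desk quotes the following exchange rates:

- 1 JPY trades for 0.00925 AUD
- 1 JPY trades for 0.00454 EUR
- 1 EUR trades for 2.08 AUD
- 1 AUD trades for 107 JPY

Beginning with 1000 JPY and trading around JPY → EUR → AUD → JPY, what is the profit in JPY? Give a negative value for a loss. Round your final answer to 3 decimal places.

10.422

1000 JPY × 0.00454 = 4.54 EUR
4.54 EUR × 2.08 = 9.4432 AUD
9.4432 AUD × 107 = 1010.4224 JPY
Net change: 1010.4224 − 1000 = 10.4224 JPY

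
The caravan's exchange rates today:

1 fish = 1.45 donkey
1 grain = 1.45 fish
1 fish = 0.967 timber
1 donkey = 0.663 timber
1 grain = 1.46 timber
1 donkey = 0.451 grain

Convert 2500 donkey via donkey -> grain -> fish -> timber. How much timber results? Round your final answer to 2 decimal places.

1580.92

2500 donkey × 0.451 = 1127.5 grain
1127.5 grain × 1.45 = 1634.875 fish
1634.875 fish × 0.967 = 1580.924125 timber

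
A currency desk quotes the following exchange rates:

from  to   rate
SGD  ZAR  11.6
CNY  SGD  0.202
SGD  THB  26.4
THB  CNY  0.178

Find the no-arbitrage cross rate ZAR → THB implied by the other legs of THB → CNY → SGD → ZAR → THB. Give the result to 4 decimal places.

Known legs of the cycle: 0.178 × 0.202 × 11.6 = 0.4170896
For no arbitrage the full-cycle product must be 1, so the missing rate is 1 / 0.4170896 ≈ 2.397566.

2.3976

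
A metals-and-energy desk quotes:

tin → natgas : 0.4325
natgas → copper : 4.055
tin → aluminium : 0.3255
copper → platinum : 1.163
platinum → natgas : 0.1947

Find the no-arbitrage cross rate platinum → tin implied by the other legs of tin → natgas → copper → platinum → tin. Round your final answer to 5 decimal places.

Known legs of the cycle: 0.4325 × 4.055 × 1.163 = 2.0396548625
For no arbitrage the full-cycle product must be 1, so the missing rate is 1 / 2.0396548625 ≈ 0.4902790.

0.49028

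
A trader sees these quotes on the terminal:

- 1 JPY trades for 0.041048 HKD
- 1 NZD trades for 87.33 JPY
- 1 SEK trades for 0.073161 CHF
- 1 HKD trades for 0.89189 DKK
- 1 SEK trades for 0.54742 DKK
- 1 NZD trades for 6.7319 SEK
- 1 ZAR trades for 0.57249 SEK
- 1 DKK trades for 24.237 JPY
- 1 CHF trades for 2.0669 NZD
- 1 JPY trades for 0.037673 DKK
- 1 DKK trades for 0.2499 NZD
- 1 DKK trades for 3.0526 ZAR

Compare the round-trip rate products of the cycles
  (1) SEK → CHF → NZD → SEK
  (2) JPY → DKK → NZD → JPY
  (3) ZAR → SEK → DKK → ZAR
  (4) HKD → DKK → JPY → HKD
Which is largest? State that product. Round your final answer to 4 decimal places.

1.0180

(1) 0.073161 × 2.0669 × 6.7319 = 1.01797
(2) 0.037673 × 0.2499 × 87.33 = 0.82217
(3) 0.57249 × 0.54742 × 3.0526 = 0.95666
(4) 0.89189 × 24.237 × 0.041048 = 0.88732
Highest is cycle (1) at 1.0180 (>1, arbitrage).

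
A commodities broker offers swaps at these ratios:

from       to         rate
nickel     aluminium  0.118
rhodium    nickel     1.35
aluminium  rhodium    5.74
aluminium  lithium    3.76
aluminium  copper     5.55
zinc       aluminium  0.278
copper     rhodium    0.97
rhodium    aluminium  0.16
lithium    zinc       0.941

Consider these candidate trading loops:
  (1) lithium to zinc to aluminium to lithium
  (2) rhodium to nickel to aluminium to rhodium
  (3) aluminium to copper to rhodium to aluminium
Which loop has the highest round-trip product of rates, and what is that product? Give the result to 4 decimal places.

(1) 0.941 × 0.278 × 3.76 = 0.98361
(2) 1.35 × 0.118 × 5.74 = 0.91438
(3) 5.55 × 0.97 × 0.16 = 0.86136
Highest is cycle (1) at 0.9836 (≤1, no arbitrage).

0.9836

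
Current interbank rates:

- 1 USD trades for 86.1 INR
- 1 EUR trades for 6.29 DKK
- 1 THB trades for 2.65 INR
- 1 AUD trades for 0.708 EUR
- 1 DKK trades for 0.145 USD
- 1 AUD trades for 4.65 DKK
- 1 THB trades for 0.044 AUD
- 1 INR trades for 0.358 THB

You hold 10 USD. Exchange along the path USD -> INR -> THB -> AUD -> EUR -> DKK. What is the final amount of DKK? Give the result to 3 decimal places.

60.398

10 USD × 86.1 = 861 INR
861 INR × 0.358 = 308.238 THB
308.238 THB × 0.044 = 13.562472 AUD
13.562472 AUD × 0.708 = 9.602230176 EUR
9.602230176 EUR × 6.29 = 60.39802780704 DKK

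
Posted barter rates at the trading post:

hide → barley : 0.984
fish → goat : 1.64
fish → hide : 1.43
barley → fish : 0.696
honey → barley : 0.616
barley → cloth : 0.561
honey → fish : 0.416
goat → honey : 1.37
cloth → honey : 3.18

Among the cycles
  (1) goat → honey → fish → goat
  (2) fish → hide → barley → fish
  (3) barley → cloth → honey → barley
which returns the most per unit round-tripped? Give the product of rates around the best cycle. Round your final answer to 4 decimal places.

(1) 1.37 × 0.416 × 1.64 = 0.93467
(2) 1.43 × 0.984 × 0.696 = 0.97936
(3) 0.561 × 3.18 × 0.616 = 1.09893
Highest is cycle (3) at 1.0989 (>1, arbitrage).

1.0989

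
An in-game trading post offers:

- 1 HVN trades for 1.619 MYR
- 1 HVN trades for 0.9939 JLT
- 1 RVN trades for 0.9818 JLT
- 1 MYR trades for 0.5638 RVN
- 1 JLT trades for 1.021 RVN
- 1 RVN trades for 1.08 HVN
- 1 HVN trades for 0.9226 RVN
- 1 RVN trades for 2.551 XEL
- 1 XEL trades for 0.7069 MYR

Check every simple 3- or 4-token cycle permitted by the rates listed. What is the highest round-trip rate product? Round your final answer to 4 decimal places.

JLT→RVN→HVN→JLT: 1.021 × 1.08 × 0.9939 = 1.09595
MYR→RVN→XEL→MYR: 0.5638 × 2.551 × 0.7069 = 1.01670
MYR→RVN→HVN→MYR: 0.5638 × 1.08 × 1.619 = 0.98582
Maximum is JLT→RVN→HVN→JLT at 1.0960; arbitrage exists.

1.0960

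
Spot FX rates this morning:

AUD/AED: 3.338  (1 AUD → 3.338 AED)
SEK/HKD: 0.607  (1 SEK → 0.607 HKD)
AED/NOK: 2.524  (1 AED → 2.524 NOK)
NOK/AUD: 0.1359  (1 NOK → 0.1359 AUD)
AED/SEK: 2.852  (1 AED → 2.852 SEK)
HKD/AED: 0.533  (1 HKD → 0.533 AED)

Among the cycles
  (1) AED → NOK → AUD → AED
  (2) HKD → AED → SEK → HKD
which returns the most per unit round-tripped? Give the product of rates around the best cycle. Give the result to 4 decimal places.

(1) 2.524 × 0.1359 × 3.338 = 1.14497
(2) 0.533 × 2.852 × 0.607 = 0.92271
Highest is cycle (1) at 1.1450 (>1, arbitrage).

1.1450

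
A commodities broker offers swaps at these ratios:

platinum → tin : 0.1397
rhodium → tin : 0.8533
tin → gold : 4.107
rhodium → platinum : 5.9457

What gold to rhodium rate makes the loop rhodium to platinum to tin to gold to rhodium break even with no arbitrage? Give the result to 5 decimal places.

0.29314

Known legs of the cycle: 5.9457 × 0.1397 × 4.107 = 3.41133288903
For no arbitrage the full-cycle product must be 1, so the missing rate is 1 / 3.41133288903 ≈ 0.2931406.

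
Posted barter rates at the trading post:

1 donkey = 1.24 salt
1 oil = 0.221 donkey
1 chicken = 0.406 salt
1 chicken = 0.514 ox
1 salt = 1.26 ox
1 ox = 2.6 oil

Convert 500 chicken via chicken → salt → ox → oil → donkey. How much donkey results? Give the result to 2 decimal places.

500 chicken × 0.406 = 203 salt
203 salt × 1.26 = 255.78 ox
255.78 ox × 2.6 = 665.028 oil
665.028 oil × 0.221 = 146.971188 donkey

146.97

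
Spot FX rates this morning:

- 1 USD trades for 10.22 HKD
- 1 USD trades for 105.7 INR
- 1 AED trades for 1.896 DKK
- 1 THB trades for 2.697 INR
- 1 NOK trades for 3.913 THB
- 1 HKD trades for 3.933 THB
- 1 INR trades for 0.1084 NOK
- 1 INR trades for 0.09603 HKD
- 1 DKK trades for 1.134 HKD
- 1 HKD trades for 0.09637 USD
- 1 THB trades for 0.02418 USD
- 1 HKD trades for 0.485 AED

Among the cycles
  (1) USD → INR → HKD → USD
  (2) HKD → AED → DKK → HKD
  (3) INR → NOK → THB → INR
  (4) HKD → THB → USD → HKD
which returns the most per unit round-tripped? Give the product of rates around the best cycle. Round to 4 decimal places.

(1) 105.7 × 0.09603 × 0.09637 = 0.97819
(2) 0.485 × 1.896 × 1.134 = 1.04278
(3) 0.1084 × 3.913 × 2.697 = 1.14398
(4) 3.933 × 0.02418 × 10.22 = 0.97192
Highest is cycle (3) at 1.1440 (>1, arbitrage).

1.1440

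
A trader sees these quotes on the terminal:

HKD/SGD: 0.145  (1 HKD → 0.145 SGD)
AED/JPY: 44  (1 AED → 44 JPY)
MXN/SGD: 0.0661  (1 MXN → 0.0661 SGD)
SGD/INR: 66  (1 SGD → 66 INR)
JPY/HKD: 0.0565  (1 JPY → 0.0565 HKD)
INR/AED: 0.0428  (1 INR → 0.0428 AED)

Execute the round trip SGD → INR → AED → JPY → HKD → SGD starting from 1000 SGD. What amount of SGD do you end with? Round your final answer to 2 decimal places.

1000 SGD × 66 = 66000 INR
66000 INR × 0.0428 = 2824.8 AED
2824.8 AED × 44 = 124291.2 JPY
124291.2 JPY × 0.0565 = 7022.4528 HKD
7022.4528 HKD × 0.145 = 1018.255656 SGD

1018.26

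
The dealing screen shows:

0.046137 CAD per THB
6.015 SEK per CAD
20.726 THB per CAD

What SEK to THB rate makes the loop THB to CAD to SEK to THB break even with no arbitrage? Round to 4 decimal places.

3.6034

Known legs of the cycle: 0.046137 × 6.015 = 0.277514055
For no arbitrage the full-cycle product must be 1, so the missing rate is 1 / 0.277514055 ≈ 3.603421.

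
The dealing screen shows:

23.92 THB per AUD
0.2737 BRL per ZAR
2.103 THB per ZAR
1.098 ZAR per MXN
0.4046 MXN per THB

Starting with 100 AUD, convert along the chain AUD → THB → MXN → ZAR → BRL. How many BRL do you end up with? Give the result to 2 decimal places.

100 AUD × 23.92 = 2392 THB
2392 THB × 0.4046 = 967.8032 MXN
967.8032 MXN × 1.098 = 1062.6479136 ZAR
1062.6479136 ZAR × 0.2737 = 290.84673395232 BRL

290.85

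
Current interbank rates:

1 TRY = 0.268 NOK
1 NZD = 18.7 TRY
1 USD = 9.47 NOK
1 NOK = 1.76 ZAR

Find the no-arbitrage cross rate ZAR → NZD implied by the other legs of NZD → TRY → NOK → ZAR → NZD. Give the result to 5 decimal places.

Known legs of the cycle: 18.7 × 0.268 × 1.76 = 8.820416
For no arbitrage the full-cycle product must be 1, so the missing rate is 1 / 8.820416 ≈ 0.1133733.

0.11337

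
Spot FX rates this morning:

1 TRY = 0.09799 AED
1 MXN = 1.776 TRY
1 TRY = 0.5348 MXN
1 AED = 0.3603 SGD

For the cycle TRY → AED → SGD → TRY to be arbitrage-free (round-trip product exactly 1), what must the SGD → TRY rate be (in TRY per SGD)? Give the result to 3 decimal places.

28.324

Known legs of the cycle: 0.09799 × 0.3603 = 0.035305797
For no arbitrage the full-cycle product must be 1, so the missing rate is 1 / 0.035305797 ≈ 28.32396.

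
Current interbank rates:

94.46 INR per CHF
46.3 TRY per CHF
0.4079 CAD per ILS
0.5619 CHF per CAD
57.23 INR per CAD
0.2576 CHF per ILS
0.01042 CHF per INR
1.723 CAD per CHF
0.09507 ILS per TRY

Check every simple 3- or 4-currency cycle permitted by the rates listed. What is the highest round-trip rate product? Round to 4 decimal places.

1.1339

TRY→ILS→CHF→TRY: 0.09507 × 0.2576 × 46.3 = 1.13389
CAD→INR→CHF→CAD: 57.23 × 0.01042 × 1.723 = 1.02749
CAD→CHF→TRY→ILS→CAD: 0.5619 × 46.3 × 0.09507 × 0.4079 = 1.00887
Maximum is TRY→ILS→CHF→TRY at 1.1339; arbitrage exists.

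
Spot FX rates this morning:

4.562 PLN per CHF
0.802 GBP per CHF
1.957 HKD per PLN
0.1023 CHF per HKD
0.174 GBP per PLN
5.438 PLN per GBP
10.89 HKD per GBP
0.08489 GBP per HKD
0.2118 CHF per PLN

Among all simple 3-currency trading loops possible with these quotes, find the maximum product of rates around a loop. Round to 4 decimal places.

0.9237

CHF→GBP→PLN→CHF: 0.802 × 5.438 × 0.2118 = 0.92372
CHF→PLN→HKD→CHF: 4.562 × 1.957 × 0.1023 = 0.91332
HKD→GBP→PLN→HKD: 0.08489 × 5.438 × 1.957 = 0.90341
CHF→GBP→HKD→CHF: 0.802 × 10.89 × 0.1023 = 0.89347
Maximum is CHF→GBP→PLN→CHF at 0.9237; no arbitrage — every cycle loses value.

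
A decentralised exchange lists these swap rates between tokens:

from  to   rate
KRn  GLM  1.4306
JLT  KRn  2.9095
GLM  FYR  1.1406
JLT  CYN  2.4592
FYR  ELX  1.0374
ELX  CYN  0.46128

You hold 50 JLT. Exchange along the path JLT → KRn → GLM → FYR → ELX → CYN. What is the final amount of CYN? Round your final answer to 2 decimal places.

50 JLT × 2.9095 = 145.475 KRn
145.475 KRn × 1.4306 = 208.116535 GLM
208.116535 GLM × 1.1406 = 237.377719821 FYR
237.377719821 FYR × 1.0374 = 246.2556465423054 ELX
246.2556465423054 ELX × 0.46128 = 113.592804637034634912 CYN

113.59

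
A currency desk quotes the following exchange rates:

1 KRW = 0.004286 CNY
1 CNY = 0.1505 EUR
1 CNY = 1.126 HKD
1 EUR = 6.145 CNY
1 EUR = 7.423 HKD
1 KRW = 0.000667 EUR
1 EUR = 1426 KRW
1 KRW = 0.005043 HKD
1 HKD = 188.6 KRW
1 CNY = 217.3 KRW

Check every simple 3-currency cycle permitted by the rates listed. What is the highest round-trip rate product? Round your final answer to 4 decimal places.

EUR→HKD→KRW→EUR: 7.423 × 188.6 × 0.000667 = 0.93379
EUR→KRW→CNY→EUR: 1426 × 0.004286 × 0.1505 = 0.91983
KRW→CNY→HKD→KRW: 0.004286 × 1.126 × 188.6 = 0.91019
EUR→CNY→KRW→EUR: 6.145 × 217.3 × 0.000667 = 0.89065
Maximum is EUR→HKD→KRW→EUR at 0.9338; no arbitrage — every cycle loses value.

0.9338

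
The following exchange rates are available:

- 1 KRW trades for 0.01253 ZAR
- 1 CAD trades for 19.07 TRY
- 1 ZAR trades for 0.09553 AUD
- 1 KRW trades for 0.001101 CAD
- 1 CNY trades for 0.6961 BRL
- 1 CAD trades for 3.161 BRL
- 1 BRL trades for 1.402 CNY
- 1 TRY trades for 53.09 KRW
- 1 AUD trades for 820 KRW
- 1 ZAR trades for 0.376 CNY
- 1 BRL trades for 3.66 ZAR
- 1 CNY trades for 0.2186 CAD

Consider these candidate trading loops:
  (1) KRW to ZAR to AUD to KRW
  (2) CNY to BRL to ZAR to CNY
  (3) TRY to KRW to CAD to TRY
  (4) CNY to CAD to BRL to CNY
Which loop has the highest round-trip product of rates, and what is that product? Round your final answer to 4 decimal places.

1.1147

(1) 0.01253 × 0.09553 × 820 = 0.98153
(2) 0.6961 × 3.66 × 0.376 = 0.95794
(3) 53.09 × 0.001101 × 19.07 = 1.11468
(4) 0.2186 × 3.161 × 1.402 = 0.96877
Highest is cycle (3) at 1.1147 (>1, arbitrage).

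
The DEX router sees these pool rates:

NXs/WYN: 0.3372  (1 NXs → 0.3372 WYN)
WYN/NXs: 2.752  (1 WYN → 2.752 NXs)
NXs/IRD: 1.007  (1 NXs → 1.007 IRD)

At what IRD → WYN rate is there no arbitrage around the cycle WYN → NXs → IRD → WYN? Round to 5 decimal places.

Known legs of the cycle: 2.752 × 1.007 = 2.771264
For no arbitrage the full-cycle product must be 1, so the missing rate is 1 / 2.771264 ≈ 0.3608462.

0.36085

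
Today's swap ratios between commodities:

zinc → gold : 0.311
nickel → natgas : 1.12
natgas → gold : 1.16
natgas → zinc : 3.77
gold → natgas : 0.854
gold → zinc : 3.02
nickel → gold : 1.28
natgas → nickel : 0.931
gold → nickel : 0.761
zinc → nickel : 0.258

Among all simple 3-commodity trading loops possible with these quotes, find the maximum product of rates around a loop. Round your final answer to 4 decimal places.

1.0894

natgas→zinc→nickel→natgas: 3.77 × 0.258 × 1.12 = 1.08938
natgas→nickel→gold→natgas: 0.931 × 1.28 × 0.854 = 1.01769
natgas→zinc→gold→natgas: 3.77 × 0.311 × 0.854 = 1.00129
nickel→gold→zinc→nickel: 1.28 × 3.02 × 0.258 = 0.99732
natgas→gold→nickel→natgas: 1.16 × 0.761 × 1.12 = 0.98869
Maximum is natgas→zinc→nickel→natgas at 1.0894; arbitrage exists.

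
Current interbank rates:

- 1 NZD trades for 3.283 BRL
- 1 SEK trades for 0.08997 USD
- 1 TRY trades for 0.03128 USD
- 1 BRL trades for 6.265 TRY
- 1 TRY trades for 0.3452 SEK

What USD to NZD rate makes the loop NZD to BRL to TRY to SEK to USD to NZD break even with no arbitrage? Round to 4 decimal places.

1.5655

Known legs of the cycle: 3.283 × 6.265 × 0.3452 × 0.08997 = 0.63879346650378
For no arbitrage the full-cycle product must be 1, so the missing rate is 1 / 0.63879346650378 ≈ 1.565451.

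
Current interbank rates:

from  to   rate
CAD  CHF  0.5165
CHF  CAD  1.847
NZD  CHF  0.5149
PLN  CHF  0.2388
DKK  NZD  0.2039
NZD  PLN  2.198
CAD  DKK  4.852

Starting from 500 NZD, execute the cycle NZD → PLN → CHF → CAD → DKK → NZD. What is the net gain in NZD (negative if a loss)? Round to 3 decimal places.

500 NZD × 2.198 = 1099 PLN
1099 PLN × 0.2388 = 262.4412 CHF
262.4412 CHF × 1.847 = 484.7288964 CAD
484.7288964 CAD × 4.852 = 2351.9046053328 DKK
2351.9046053328 DKK × 0.2039 = 479.55334902735792 NZD
Net change: 479.55334902735792 − 500 = -20.44665097264208 NZD

-20.447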